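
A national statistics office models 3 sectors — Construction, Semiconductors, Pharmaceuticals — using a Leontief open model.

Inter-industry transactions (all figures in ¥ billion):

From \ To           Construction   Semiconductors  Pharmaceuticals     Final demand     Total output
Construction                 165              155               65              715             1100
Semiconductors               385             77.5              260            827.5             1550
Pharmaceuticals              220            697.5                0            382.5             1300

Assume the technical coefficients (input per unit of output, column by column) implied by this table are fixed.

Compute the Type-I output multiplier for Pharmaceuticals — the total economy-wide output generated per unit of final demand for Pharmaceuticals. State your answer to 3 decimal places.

m_3 = 1.523

Technical coefficients a_ij = z_ij / X_j:
  a_11 = 165/1100 = 0.15, a_21 = 385/1100 = 0.35, a_31 = 220/1100 = 0.20
  a_12 = 155/1550 = 0.10, a_22 = 77.5/1550 = 0.05, a_32 = 697.5/1550 = 0.45
  a_13 = 65/1300 = 0.05, a_23 = 260/1300 = 0.20, a_33 = 0/1300 = 0.00
I − A =
  [   0.85    -0.10    -0.05]
  [  -0.35     0.95    -0.20]
  [  -0.20    -0.45     1.00]
Cofactors of I−A, C_ij = (−1)^(i+j)·(minor ij) (rows/columns in the sector order above):
  C_11 = (0.95)(1.00) − (-0.20)(-0.45) = 0.8600
  C_12 = −[(-0.35)(1.00) − (-0.20)(-0.20)] = 0.3900
  C_13 = (-0.35)(-0.45) − (0.95)(-0.20) = 0.3475
  C_21 = −[(-0.10)(1.00) − (-0.05)(-0.45)] = 0.1225
  C_22 = (0.85)(1.00) − (-0.05)(-0.20) = 0.8400
  C_23 = −[(0.85)(-0.45) − (-0.10)(-0.20)] = 0.4025
  C_31 = (-0.10)(-0.20) − (-0.05)(0.95) = 0.0675
  C_32 = −[(0.85)(-0.20) − (-0.05)(-0.35)] = 0.1875
  C_33 = (0.85)(0.95) − (-0.10)(-0.35) = 0.7725
det(I−A) = Σ_j (I−A)_1j·C_1j = (0.85)(0.8600) + (-0.10)(0.3900) + (-0.05)(0.3475) = 0.674625
adj(I−A) = Cᵀ =
  [ 0.8600   0.1225   0.0675]
  [ 0.3900   0.8400   0.1875]
  [ 0.3475   0.4025   0.7725]
(I − A)⁻¹ = adj(I−A) / det(I−A) ≈
  [   1.2748     0.1816     0.1001]
  [   0.5781     1.2451     0.2779]
  [   0.5151     0.5966     1.1451]
The output multiplier for sector j is the column-j sum of the Leontief inverse (I − A)⁻¹ = adj(I−A) / det(I−A).
Column 3 of adj(I−A): (0.0675, 0.1875, 0.7725); det(I−A) = 0.674625.
m_3 = (0.0675 + 0.1875 + 0.7725) / 0.674625 = 1.0275 / 0.674625 ≈ 1.523.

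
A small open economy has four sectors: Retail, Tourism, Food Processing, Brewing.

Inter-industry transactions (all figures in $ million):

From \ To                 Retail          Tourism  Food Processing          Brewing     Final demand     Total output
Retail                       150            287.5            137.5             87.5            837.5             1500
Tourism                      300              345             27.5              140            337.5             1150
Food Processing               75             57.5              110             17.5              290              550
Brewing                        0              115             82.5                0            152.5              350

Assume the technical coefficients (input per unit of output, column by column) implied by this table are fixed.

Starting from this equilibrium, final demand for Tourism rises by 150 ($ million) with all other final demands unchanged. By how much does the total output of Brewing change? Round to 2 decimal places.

Δx_B = 29.21

Technical coefficients a_ij = z_ij / X_j:
  a_RR = 150/1500 = 0.10, a_TR = 300/1500 = 0.20, a_FR = 75/1500 = 0.05, a_BR = 0/1500 = 0.00
  a_RT = 287.5/1150 = 0.25, a_TT = 345/1150 = 0.30, a_FT = 57.5/1150 = 0.05, a_BT = 115/1150 = 0.10
  a_RF = 137.5/550 = 0.25, a_TF = 27.5/550 = 0.05, a_FF = 110/550 = 0.20, a_BF = 82.5/550 = 0.15
  a_RB = 87.5/350 = 0.25, a_TB = 140/350 = 0.40, a_FB = 17.5/350 = 0.05, a_BB = 0/350 = 0.00
I − A =
  [   0.90    -0.25    -0.25    -0.25]
  [  -0.20     0.70    -0.05    -0.40]
  [  -0.05    -0.05     0.80    -0.05]
  [   0.00    -0.10    -0.15     1.00]
Compute the cofactors C_ij = (−1)^(i+j)·(3×3 minor ij) of I−A; the adjugate is their transpose:
adj(I−A) = Cᵀ =
  [ 0.517000   0.233750   0.220000   0.233750]
  [ 0.164000   0.698875   0.156500   0.328375]
  [ 0.044000   0.063250   0.539000   0.063250]
  [ 0.023000   0.079375   0.096500   0.449875]
det(I−A) = Σ_j (I−A)_1j·C_1j = (0.90)(0.517000) + (-0.25)(0.164000) + (-0.25)(0.044000) + (-0.25)(0.023000) = 0.40755
(I − A)⁻¹ = adj(I−A) / det(I−A) ≈
  [   1.2686     0.5735     0.5398     0.5735]
  [   0.4024     1.7148     0.3840     0.8057]
  [   0.1080     0.1552     1.3225     0.1552]
  [   0.0564     0.1948     0.2368     1.1039]
Δx = (I − A)⁻¹ Δd with Δd having +150 in the Tourism component and 0 elsewhere.
So Δx_B = L_BT · (+150), where L_BT = adj(I−A)_BT / det(I−A) = 0.079375 / 0.40755.
Δx_B = 0.079375 × (+150) / 0.40755 = 11.90625 / 0.40755 ≈ 29.21.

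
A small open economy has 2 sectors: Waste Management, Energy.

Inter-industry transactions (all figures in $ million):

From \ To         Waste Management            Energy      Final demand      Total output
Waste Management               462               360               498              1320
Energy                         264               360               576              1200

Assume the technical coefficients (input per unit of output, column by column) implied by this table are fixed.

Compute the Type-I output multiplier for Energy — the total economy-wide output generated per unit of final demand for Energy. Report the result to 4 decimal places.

m_2 = 2.4051

Technical coefficients a_ij = z_ij / X_j:
  a_11 = 462/1320 = 0.35, a_21 = 264/1320 = 0.20
  a_12 = 360/1200 = 0.30, a_22 = 360/1200 = 0.30
I − A =
  [   0.65    -0.30]
  [  -0.20     0.70]
det(I−A) = (0.65)(0.70) − (-0.30)(-0.20) = 0.3950
adj(I−A) = [[0.70, 0.30], [0.20, 0.65]]
(I − A)⁻¹ = adj(I−A) / det(I−A) ≈
  [   1.77215     0.75949]
  [   0.50633     1.64557]
The output multiplier for sector j is the column-j sum of the Leontief inverse (I − A)⁻¹ = adj(I−A) / det(I−A).
Column 2 of adj(I−A): (0.30, 0.65); det(I−A) = 0.3950.
m_2 = (0.30 + 0.65) / 0.3950 = 0.95 / 0.3950 ≈ 2.4051.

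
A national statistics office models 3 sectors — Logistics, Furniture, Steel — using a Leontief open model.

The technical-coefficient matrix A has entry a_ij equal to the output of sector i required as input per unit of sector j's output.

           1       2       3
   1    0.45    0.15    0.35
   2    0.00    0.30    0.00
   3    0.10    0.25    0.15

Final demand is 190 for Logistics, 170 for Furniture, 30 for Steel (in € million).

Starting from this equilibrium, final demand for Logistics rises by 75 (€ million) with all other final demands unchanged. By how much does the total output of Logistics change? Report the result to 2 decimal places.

Δx_1 = 147.40

I − A =
  [   0.55    -0.15    -0.35]
  [   0.00     0.70     0.00]
  [  -0.10    -0.25     0.85]
Cofactors of I−A, C_ij = (−1)^(i+j)·(minor ij) (rows/columns in the sector order above):
  C_11 = (0.70)(0.85) − (0.00)(-0.25) = 0.5950
  C_12 = −[(0.00)(0.85) − (0.00)(-0.10)] = 0.0000
  C_13 = (0.00)(-0.25) − (0.70)(-0.10) = 0.0700
  C_21 = −[(-0.15)(0.85) − (-0.35)(-0.25)] = 0.2150
  C_22 = (0.55)(0.85) − (-0.35)(-0.10) = 0.4325
  C_23 = −[(0.55)(-0.25) − (-0.15)(-0.10)] = 0.1525
  C_31 = (-0.15)(0.00) − (-0.35)(0.70) = 0.2450
  C_32 = −[(0.55)(0.00) − (-0.35)(0.00)] = 0.0000
  C_33 = (0.55)(0.70) − (-0.15)(0.00) = 0.3850
det(I−A) = Σ_j (I−A)_1j·C_1j = (0.55)(0.5950) + (-0.15)(0.0000) + (-0.35)(0.0700) = 0.30275
adj(I−A) = Cᵀ =
  [ 0.5950   0.2150   0.2450]
  [ 0.0000   0.4325   0.0000]
  [ 0.0700   0.1525   0.3850]
(I − A)⁻¹ = adj(I−A) / det(I−A) ≈
  [   1.9653     0.7102     0.8092]
  [   0.0000     1.4286     0.0000]
  [   0.2312     0.5037     1.2717]
Δx = (I − A)⁻¹ Δd with Δd having +75 in the Logistics component and 0 elsewhere.
So Δx_1 = L_11 · (+75), where L_11 = adj(I−A)_11 / det(I−A) = 0.5950 / 0.30275.
Δx_1 = 0.5950 × (+75) / 0.30275 = 44.625 / 0.30275 ≈ 147.40.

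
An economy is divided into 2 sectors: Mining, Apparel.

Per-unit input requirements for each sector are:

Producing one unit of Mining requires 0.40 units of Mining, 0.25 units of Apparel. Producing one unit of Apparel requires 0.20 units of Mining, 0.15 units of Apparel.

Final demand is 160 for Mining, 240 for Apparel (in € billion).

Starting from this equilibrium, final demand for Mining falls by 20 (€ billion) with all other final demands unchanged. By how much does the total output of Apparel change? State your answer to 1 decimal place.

I − A =
  [   0.60    -0.20]
  [  -0.25     0.85]
det(I−A) = (0.60)(0.85) − (-0.20)(-0.25) = 0.4600
adj(I−A) = [[0.85, 0.20], [0.25, 0.60]]
(I − A)⁻¹ = adj(I−A) / det(I−A) ≈
  [   1.8478     0.4348]
  [   0.5435     1.3043]
Δx = (I − A)⁻¹ Δd with Δd having -20 in the Mining component and 0 elsewhere.
So Δx_2 = L_21 · (-20), where L_21 = adj(I−A)_21 / det(I−A) = 0.25 / 0.4600.
Δx_2 = 0.25 × (-20) / 0.4600 = -5.00 / 0.4600 ≈ -10.9.

Δx_2 = -10.9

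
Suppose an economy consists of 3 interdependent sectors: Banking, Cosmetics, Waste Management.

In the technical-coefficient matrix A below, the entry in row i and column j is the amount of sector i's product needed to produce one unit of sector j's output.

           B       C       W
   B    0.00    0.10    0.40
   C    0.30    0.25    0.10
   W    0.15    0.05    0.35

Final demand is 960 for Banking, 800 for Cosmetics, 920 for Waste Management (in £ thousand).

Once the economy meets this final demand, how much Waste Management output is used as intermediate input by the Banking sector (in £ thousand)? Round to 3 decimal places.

z_WB = 298.319

I − A =
  [   1.00    -0.10    -0.40]
  [  -0.30     0.75    -0.10]
  [  -0.15    -0.05     0.65]
Cofactors of I−A, C_ij = (−1)^(i+j)·(minor ij) (rows/columns in the sector order above):
  C_11 = (0.75)(0.65) − (-0.10)(-0.05) = 0.4825
  C_12 = −[(-0.30)(0.65) − (-0.10)(-0.15)] = 0.2100
  C_13 = (-0.30)(-0.05) − (0.75)(-0.15) = 0.1275
  C_21 = −[(-0.10)(0.65) − (-0.40)(-0.05)] = 0.0850
  C_22 = (1.00)(0.65) − (-0.40)(-0.15) = 0.5900
  C_23 = −[(1.00)(-0.05) − (-0.10)(-0.15)] = 0.0650
  C_31 = (-0.10)(-0.10) − (-0.40)(0.75) = 0.3100
  C_32 = −[(1.00)(-0.10) − (-0.40)(-0.30)] = 0.2200
  C_33 = (1.00)(0.75) − (-0.10)(-0.30) = 0.7200
det(I−A) = Σ_j (I−A)_1j·C_1j = (1.00)(0.4825) + (-0.10)(0.2100) + (-0.40)(0.1275) = 0.4105
adj(I−A) = Cᵀ =
  [ 0.4825   0.0850   0.3100]
  [ 0.2100   0.5900   0.2200]
  [ 0.1275   0.0650   0.7200]
(I − A)⁻¹ = adj(I−A) / det(I−A) ≈
  [   1.1754     0.2071     0.7552]
  [   0.5116     1.4373     0.5359]
  [   0.3106     0.1583     1.7540]
First solve x = (I − A)⁻¹ d = adj(I−A)·d / det(I−A); in particular x_B = (0.4825·960 + 0.0850·800 + 0.3100·920) / 0.4105 = 816.40 / 0.4105 ≈ 1988.79415.
Intermediate flow from W to B: z_WB = a_WB · x_B = 0.15 × 816.40 / 0.4105 = 122.46 / 0.4105 ≈ 298.319.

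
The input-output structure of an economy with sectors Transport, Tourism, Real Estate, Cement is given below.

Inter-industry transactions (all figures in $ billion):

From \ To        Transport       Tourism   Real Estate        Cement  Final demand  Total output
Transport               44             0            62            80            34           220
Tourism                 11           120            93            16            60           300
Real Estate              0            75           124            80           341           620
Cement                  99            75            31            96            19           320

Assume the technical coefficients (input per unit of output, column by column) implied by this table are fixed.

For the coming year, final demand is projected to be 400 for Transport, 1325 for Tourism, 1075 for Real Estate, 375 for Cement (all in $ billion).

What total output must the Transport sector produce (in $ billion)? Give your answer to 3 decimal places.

x_1 = 1966.999

Technical coefficients a_ij = z_ij / X_j:
  a_11 = 44/220 = 0.20, a_21 = 11/220 = 0.05, a_31 = 0/220 = 0.00, a_41 = 99/220 = 0.45
  a_12 = 0/300 = 0.00, a_22 = 120/300 = 0.40, a_32 = 75/300 = 0.25, a_42 = 75/300 = 0.25
  a_13 = 62/620 = 0.10, a_23 = 93/620 = 0.15, a_33 = 124/620 = 0.20, a_43 = 31/620 = 0.05
  a_14 = 80/320 = 0.25, a_24 = 16/320 = 0.05, a_34 = 80/320 = 0.25, a_44 = 96/320 = 0.30
I − A =
  [   0.80     0.00    -0.10    -0.25]
  [  -0.05     0.60    -0.15    -0.05]
  [   0.00    -0.25     0.80    -0.25]
  [  -0.45    -0.25    -0.05     0.70]
Compute the cofactors C_ij = (−1)^(i+j)·(3×3 minor ij) of I−A; the adjugate is their transpose:
adj(I−A) = Cᵀ =
  [ 0.282250   0.076875   0.057625   0.126875]
  [ 0.062250   0.336750   0.075500   0.073250]
  [ 0.085000   0.161875   0.255375   0.133125]
  [ 0.209750   0.181250   0.082250   0.352750]
det(I−A) = Σ_j (I−A)_1j·C_1j = (0.80)(0.282250) + (0.00)(0.062250) + (-0.10)(0.085000) + (-0.25)(0.209750) = 0.1648625
(I − A)⁻¹ = adj(I−A) / det(I−A) ≈
  [   1.7120     0.4663     0.3495     0.7696]
  [   0.3776     2.0426     0.4580     0.4443]
  [   0.5156     0.9819     1.5490     0.8075]
  [   1.2723     1.0994     0.4989     2.1397]
x = (I − A)⁻¹ d = adj(I−A)·d / det(I−A), with det(I−A) = 0.1648625:
  x_1 = (0.282250·400 + 0.076875·1325 + 0.057625·1075 + 0.126875·375) / 0.1648625 = 324.284375 / 0.1648625 ≈ 1966.999
  x_2 = (0.062250·400 + 0.336750·1325 + 0.075500·1075 + 0.073250·375) / 0.1648625 = 579.725 / 0.1648625 ≈ 3516.415
  x_3 = (0.085000·400 + 0.161875·1325 + 0.255375·1075 + 0.133125·375) / 0.1648625 = 572.934375 / 0.1648625 ≈ 3475.226
  x_4 = (0.209750·400 + 0.181250·1325 + 0.082250·1075 + 0.352750·375) / 0.1648625 = 544.75625 / 0.1648625 ≈ 3304.307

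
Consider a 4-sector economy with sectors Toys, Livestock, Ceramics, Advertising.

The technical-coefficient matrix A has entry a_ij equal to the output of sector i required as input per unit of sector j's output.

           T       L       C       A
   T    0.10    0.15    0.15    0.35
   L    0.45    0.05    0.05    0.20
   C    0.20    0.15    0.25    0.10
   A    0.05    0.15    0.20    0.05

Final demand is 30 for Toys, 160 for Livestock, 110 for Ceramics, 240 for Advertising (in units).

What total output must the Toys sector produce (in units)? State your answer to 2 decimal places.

I − A =
  [   0.90    -0.15    -0.15    -0.35]
  [  -0.45     0.95    -0.05    -0.20]
  [  -0.20    -0.15     0.75    -0.10]
  [  -0.05    -0.15    -0.20     0.95]
Compute the cofactors C_ij = (−1)^(i+j)·(3×3 minor ij) of I−A; the adjugate is their transpose:
adj(I−A) = Cᵀ =
  [ 0.621500   0.177375   0.213125   0.288750]
  [ 0.336875   0.566875   0.175000   0.261875]
  [ 0.251625   0.178875   0.679375   0.201875]
  [ 0.138875   0.136500   0.181875   0.543750]
det(I−A) = Σ_j (I−A)_1j·C_1j = (0.90)(0.621500) + (-0.15)(0.336875) + (-0.15)(0.251625) + (-0.35)(0.138875) = 0.42246875
(I − A)⁻¹ = adj(I−A) / det(I−A) ≈
  [   1.4711     0.4199     0.5045     0.6835]
  [   0.7974     1.3418     0.4142     0.6199]
  [   0.5956     0.4234     1.6081     0.4778]
  [   0.3287     0.3231     0.4305     1.2871]
x = (I − A)⁻¹ d = adj(I−A)·d / det(I−A), with det(I−A) = 0.42246875:
  x_T = (0.621500·30 + 0.177375·160 + 0.213125·110 + 0.288750·240) / 0.42246875 = 139.76875 / 0.42246875 ≈ 330.84
  x_L = (0.336875·30 + 0.566875·160 + 0.175000·110 + 0.261875·240) / 0.42246875 = 182.90625 / 0.42246875 ≈ 432.95
  x_C = (0.251625·30 + 0.178875·160 + 0.679375·110 + 0.201875·240) / 0.42246875 = 159.35 / 0.42246875 ≈ 377.19
  x_A = (0.138875·30 + 0.136500·160 + 0.181875·110 + 0.543750·240) / 0.42246875 = 176.5125 / 0.42246875 ≈ 417.81

x_T = 330.84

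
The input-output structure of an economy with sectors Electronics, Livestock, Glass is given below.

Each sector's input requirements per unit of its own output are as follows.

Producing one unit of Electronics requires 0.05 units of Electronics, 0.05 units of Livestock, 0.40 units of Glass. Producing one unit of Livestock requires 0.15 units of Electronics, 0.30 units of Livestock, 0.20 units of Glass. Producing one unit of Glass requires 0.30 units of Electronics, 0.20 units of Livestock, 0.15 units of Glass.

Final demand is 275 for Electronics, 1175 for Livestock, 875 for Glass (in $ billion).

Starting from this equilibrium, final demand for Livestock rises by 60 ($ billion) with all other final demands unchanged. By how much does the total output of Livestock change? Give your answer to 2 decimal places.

Δx_2 = 97.78

I − A =
  [   0.95    -0.15    -0.30]
  [  -0.05     0.70    -0.20]
  [  -0.40    -0.20     0.85]
Cofactors of I−A, C_ij = (−1)^(i+j)·(minor ij) (rows/columns in the sector order above):
  C_11 = (0.70)(0.85) − (-0.20)(-0.20) = 0.5550
  C_12 = −[(-0.05)(0.85) − (-0.20)(-0.40)] = 0.1225
  C_13 = (-0.05)(-0.20) − (0.70)(-0.40) = 0.2900
  C_21 = −[(-0.15)(0.85) − (-0.30)(-0.20)] = 0.1875
  C_22 = (0.95)(0.85) − (-0.30)(-0.40) = 0.6875
  C_23 = −[(0.95)(-0.20) − (-0.15)(-0.40)] = 0.2500
  C_31 = (-0.15)(-0.20) − (-0.30)(0.70) = 0.2400
  C_32 = −[(0.95)(-0.20) − (-0.30)(-0.05)] = 0.2050
  C_33 = (0.95)(0.70) − (-0.15)(-0.05) = 0.6575
det(I−A) = Σ_j (I−A)_1j·C_1j = (0.95)(0.5550) + (-0.15)(0.1225) + (-0.30)(0.2900) = 0.421875
adj(I−A) = Cᵀ =
  [ 0.5550   0.1875   0.2400]
  [ 0.1225   0.6875   0.2050]
  [ 0.2900   0.2500   0.6575]
(I − A)⁻¹ = adj(I−A) / det(I−A) ≈
  [   1.3156     0.4444     0.5689]
  [   0.2904     1.6296     0.4859]
  [   0.6874     0.5926     1.5585]
Δx = (I − A)⁻¹ Δd with Δd having +60 in the Livestock component and 0 elsewhere.
So Δx_2 = L_22 · (+60), where L_22 = adj(I−A)_22 / det(I−A) = 0.6875 / 0.421875.
Δx_2 = 0.6875 × (+60) / 0.421875 = 41.25 / 0.421875 ≈ 97.78.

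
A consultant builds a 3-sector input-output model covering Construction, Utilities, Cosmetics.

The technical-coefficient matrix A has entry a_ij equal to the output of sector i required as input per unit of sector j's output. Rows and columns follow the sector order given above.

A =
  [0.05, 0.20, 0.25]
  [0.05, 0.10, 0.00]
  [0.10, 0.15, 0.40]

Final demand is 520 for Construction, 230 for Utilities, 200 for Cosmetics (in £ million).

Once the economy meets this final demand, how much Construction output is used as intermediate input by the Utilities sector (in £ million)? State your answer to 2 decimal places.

z_12 = 59.45

I − A =
  [   0.95    -0.20    -0.25]
  [  -0.05     0.90     0.00]
  [  -0.10    -0.15     0.60]
Cofactors of I−A, C_ij = (−1)^(i+j)·(minor ij) (rows/columns in the sector order above):
  C_11 = (0.90)(0.60) − (0.00)(-0.15) = 0.5400
  C_12 = −[(-0.05)(0.60) − (0.00)(-0.10)] = 0.0300
  C_13 = (-0.05)(-0.15) − (0.90)(-0.10) = 0.0975
  C_21 = −[(-0.20)(0.60) − (-0.25)(-0.15)] = 0.1575
  C_22 = (0.95)(0.60) − (-0.25)(-0.10) = 0.5450
  C_23 = −[(0.95)(-0.15) − (-0.20)(-0.10)] = 0.1625
  C_31 = (-0.20)(0.00) − (-0.25)(0.90) = 0.2250
  C_32 = −[(0.95)(0.00) − (-0.25)(-0.05)] = 0.0125
  C_33 = (0.95)(0.90) − (-0.20)(-0.05) = 0.8450
det(I−A) = Σ_j (I−A)_1j·C_1j = (0.95)(0.5400) + (-0.20)(0.0300) + (-0.25)(0.0975) = 0.482625
adj(I−A) = Cᵀ =
  [ 0.5400   0.1575   0.2250]
  [ 0.0300   0.5450   0.0125]
  [ 0.0975   0.1625   0.8450]
(I − A)⁻¹ = adj(I−A) / det(I−A) ≈
  [   1.1189     0.3263     0.4662]
  [   0.0622     1.1292     0.0259]
  [   0.2020     0.3367     1.7508]
First solve x = (I − A)⁻¹ d = adj(I−A)·d / det(I−A); in particular x_2 = (0.0300·520 + 0.5450·230 + 0.0125·200) / 0.482625 = 143.45 / 0.482625 ≈ 297.2287.
Intermediate flow from 1 to 2: z_12 = a_12 · x_2 = 0.20 × 143.45 / 0.482625 = 28.69 / 0.482625 ≈ 59.45.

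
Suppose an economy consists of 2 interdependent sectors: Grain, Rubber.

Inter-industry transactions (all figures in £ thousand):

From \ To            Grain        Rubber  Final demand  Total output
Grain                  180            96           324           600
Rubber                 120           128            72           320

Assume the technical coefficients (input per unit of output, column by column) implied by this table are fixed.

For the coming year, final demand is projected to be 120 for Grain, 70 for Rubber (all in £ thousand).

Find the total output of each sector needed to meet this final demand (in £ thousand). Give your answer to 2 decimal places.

Technical coefficients a_ij = z_ij / X_j:
  a_GG = 180/600 = 0.30, a_RG = 120/600 = 0.20
  a_GR = 96/320 = 0.30, a_RR = 128/320 = 0.40
I − A =
  [   0.70    -0.30]
  [  -0.20     0.60]
det(I−A) = (0.70)(0.60) − (-0.30)(-0.20) = 0.3600
adj(I−A) = [[0.60, 0.30], [0.20, 0.70]]
(I − A)⁻¹ = adj(I−A) / det(I−A) ≈
  [   1.6667     0.8333]
  [   0.5556     1.9444]
x = (I − A)⁻¹ d = adj(I−A)·d / det(I−A), with det(I−A) = 0.3600:
  x_G = (0.60·120 + 0.30·70) / 0.3600 = 93.00 / 0.3600 ≈ 258.33
  x_R = (0.20·120 + 0.70·70) / 0.3600 = 73.00 / 0.3600 ≈ 202.78

x_G = 258.33, x_R = 202.78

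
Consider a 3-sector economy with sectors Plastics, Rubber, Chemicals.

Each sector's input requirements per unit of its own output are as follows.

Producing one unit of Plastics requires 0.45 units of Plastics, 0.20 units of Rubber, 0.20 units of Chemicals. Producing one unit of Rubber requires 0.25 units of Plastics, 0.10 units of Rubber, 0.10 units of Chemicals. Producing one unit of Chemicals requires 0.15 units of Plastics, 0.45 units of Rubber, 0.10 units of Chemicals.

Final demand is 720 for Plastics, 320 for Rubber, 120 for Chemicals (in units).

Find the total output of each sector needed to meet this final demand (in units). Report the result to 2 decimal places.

I − A =
  [   0.55    -0.25    -0.15]
  [  -0.20     0.90    -0.45]
  [  -0.20    -0.10     0.90]
Cofactors of I−A, C_ij = (−1)^(i+j)·(minor ij) (rows/columns in the sector order above):
  C_11 = (0.90)(0.90) − (-0.45)(-0.10) = 0.7650
  C_12 = −[(-0.20)(0.90) − (-0.45)(-0.20)] = 0.2700
  C_13 = (-0.20)(-0.10) − (0.90)(-0.20) = 0.2000
  C_21 = −[(-0.25)(0.90) − (-0.15)(-0.10)] = 0.2400
  C_22 = (0.55)(0.90) − (-0.15)(-0.20) = 0.4650
  C_23 = −[(0.55)(-0.10) − (-0.25)(-0.20)] = 0.1050
  C_31 = (-0.25)(-0.45) − (-0.15)(0.90) = 0.2475
  C_32 = −[(0.55)(-0.45) − (-0.15)(-0.20)] = 0.2775
  C_33 = (0.55)(0.90) − (-0.25)(-0.20) = 0.4450
det(I−A) = Σ_j (I−A)_1j·C_1j = (0.55)(0.7650) + (-0.25)(0.2700) + (-0.15)(0.2000) = 0.32325
adj(I−A) = Cᵀ =
  [ 0.7650   0.2400   0.2475]
  [ 0.2700   0.4650   0.2775]
  [ 0.2000   0.1050   0.4450]
(I − A)⁻¹ = adj(I−A) / det(I−A) ≈
  [   2.3666     0.7425     0.7657]
  [   0.8353     1.4385     0.8585]
  [   0.6187     0.3248     1.3766]
x = (I − A)⁻¹ d = adj(I−A)·d / det(I−A), with det(I−A) = 0.32325:
  x_1 = (0.7650·720 + 0.2400·320 + 0.2475·120) / 0.32325 = 657.30 / 0.32325 ≈ 2033.41
  x_2 = (0.2700·720 + 0.4650·320 + 0.2775·120) / 0.32325 = 376.50 / 0.32325 ≈ 1164.73
  x_3 = (0.2000·720 + 0.1050·320 + 0.4450·120) / 0.32325 = 231.00 / 0.32325 ≈ 714.62

x_1 = 2033.41, x_2 = 1164.73, x_3 = 714.62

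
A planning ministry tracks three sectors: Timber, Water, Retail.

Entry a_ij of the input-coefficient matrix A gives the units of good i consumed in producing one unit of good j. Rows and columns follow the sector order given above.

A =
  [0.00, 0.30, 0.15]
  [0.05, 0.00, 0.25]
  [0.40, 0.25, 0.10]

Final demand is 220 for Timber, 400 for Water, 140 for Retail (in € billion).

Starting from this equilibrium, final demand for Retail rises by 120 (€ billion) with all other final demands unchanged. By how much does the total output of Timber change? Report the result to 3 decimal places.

Δx_T = 36.879

I − A =
  [   1.00    -0.30    -0.15]
  [  -0.05     1.00    -0.25]
  [  -0.40    -0.25     0.90]
Cofactors of I−A, C_ij = (−1)^(i+j)·(minor ij) (rows/columns in the sector order above):
  C_11 = (1.00)(0.90) − (-0.25)(-0.25) = 0.8375
  C_12 = −[(-0.05)(0.90) − (-0.25)(-0.40)] = 0.1450
  C_13 = (-0.05)(-0.25) − (1.00)(-0.40) = 0.4125
  C_21 = −[(-0.30)(0.90) − (-0.15)(-0.25)] = 0.3075
  C_22 = (1.00)(0.90) − (-0.15)(-0.40) = 0.8400
  C_23 = −[(1.00)(-0.25) − (-0.30)(-0.40)] = 0.3700
  C_31 = (-0.30)(-0.25) − (-0.15)(1.00) = 0.2250
  C_32 = −[(1.00)(-0.25) − (-0.15)(-0.05)] = 0.2575
  C_33 = (1.00)(1.00) − (-0.30)(-0.05) = 0.9850
det(I−A) = Σ_j (I−A)_1j·C_1j = (1.00)(0.8375) + (-0.30)(0.1450) + (-0.15)(0.4125) = 0.732125
adj(I−A) = Cᵀ =
  [ 0.8375   0.3075   0.2250]
  [ 0.1450   0.8400   0.2575]
  [ 0.4125   0.3700   0.9850]
(I − A)⁻¹ = adj(I−A) / det(I−A) ≈
  [   1.1439     0.4200     0.3073]
  [   0.1981     1.1473     0.3517]
  [   0.5634     0.5054     1.3454]
Δx = (I − A)⁻¹ Δd with Δd having +120 in the Retail component and 0 elsewhere.
So Δx_T = L_TR · (+120), where L_TR = adj(I−A)_TR / det(I−A) = 0.2250 / 0.732125.
Δx_T = 0.2250 × (+120) / 0.732125 = 27.00 / 0.732125 ≈ 36.879.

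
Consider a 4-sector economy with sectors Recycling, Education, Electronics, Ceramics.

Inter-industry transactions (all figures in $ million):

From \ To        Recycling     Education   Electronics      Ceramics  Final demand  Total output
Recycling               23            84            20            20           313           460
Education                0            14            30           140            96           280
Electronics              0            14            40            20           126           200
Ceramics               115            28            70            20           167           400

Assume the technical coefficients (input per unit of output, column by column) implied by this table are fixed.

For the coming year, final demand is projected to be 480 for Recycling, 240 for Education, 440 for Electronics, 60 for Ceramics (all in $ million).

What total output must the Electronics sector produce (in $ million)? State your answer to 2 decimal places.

Technical coefficients a_ij = z_ij / X_j:
  a_11 = 23/460 = 0.05, a_21 = 0/460 = 0.00, a_31 = 0/460 = 0.00, a_41 = 115/460 = 0.25
  a_12 = 84/280 = 0.30, a_22 = 14/280 = 0.05, a_32 = 14/280 = 0.05, a_42 = 28/280 = 0.10
  a_13 = 20/200 = 0.10, a_23 = 30/200 = 0.15, a_33 = 40/200 = 0.20, a_43 = 70/200 = 0.35
  a_14 = 20/400 = 0.05, a_24 = 140/400 = 0.35, a_34 = 20/400 = 0.05, a_44 = 20/400 = 0.05
I − A =
  [   0.95    -0.30    -0.10    -0.05]
  [   0.00     0.95    -0.15    -0.35]
  [   0.00    -0.05     0.80    -0.05]
  [  -0.25    -0.10    -0.35     0.95]
Compute the cofactors C_ij = (−1)^(i+j)·(3×3 minor ij) of I−A; the adjugate is their transpose:
adj(I−A) = Cᵀ =
  [ 0.663375   0.232875   0.183625   0.130375]
  [ 0.071875   0.694125   0.258625   0.273125]
  [ 0.016250   0.053000   0.786000   0.061750]
  [ 0.188125   0.153875   0.365125   0.714875]
det(I−A) = Σ_j (I−A)_1j·C_1j = (0.95)(0.663375) + (-0.30)(0.071875) + (-0.10)(0.016250) + (-0.05)(0.188125) = 0.5976125
(I − A)⁻¹ = adj(I−A) / det(I−A) ≈
  [   1.1100     0.3897     0.3073     0.2182]
  [   0.1203     1.1615     0.4328     0.4570]
  [   0.0272     0.0887     1.3152     0.1033]
  [   0.3148     0.2575     0.6110     1.1962]
x = (I − A)⁻¹ d = adj(I−A)·d / det(I−A), with det(I−A) = 0.5976125:
  x_1 = (0.663375·480 + 0.232875·240 + 0.183625·440 + 0.130375·60) / 0.5976125 = 462.9275 / 0.5976125 ≈ 774.63
  x_2 = (0.071875·480 + 0.694125·240 + 0.258625·440 + 0.273125·60) / 0.5976125 = 331.2725 / 0.5976125 ≈ 554.33
  x_3 = (0.016250·480 + 0.053000·240 + 0.786000·440 + 0.061750·60) / 0.5976125 = 370.065 / 0.5976125 ≈ 619.24
  x_4 = (0.188125·480 + 0.153875·240 + 0.365125·440 + 0.714875·60) / 0.5976125 = 330.7775 / 0.5976125 ≈ 553.50

x_3 = 619.24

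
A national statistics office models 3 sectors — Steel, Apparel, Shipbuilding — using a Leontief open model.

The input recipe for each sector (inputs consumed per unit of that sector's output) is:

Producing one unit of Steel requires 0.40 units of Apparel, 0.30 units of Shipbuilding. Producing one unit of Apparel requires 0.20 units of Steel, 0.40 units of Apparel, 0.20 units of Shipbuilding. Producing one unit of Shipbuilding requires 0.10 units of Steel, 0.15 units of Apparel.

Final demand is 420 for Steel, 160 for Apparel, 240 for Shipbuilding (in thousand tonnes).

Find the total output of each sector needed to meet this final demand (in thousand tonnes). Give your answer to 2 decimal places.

x_1 = 650.99, x_2 = 852.09, x_3 = 605.71

I − A =
  [   1.00    -0.20    -0.10]
  [  -0.40     0.60    -0.15]
  [  -0.30    -0.20     1.00]
Cofactors of I−A, C_ij = (−1)^(i+j)·(minor ij) (rows/columns in the sector order above):
  C_11 = (0.60)(1.00) − (-0.15)(-0.20) = 0.5700
  C_12 = −[(-0.40)(1.00) − (-0.15)(-0.30)] = 0.4450
  C_13 = (-0.40)(-0.20) − (0.60)(-0.30) = 0.2600
  C_21 = −[(-0.20)(1.00) − (-0.10)(-0.20)] = 0.2200
  C_22 = (1.00)(1.00) − (-0.10)(-0.30) = 0.9700
  C_23 = −[(1.00)(-0.20) − (-0.20)(-0.30)] = 0.2600
  C_31 = (-0.20)(-0.15) − (-0.10)(0.60) = 0.0900
  C_32 = −[(1.00)(-0.15) − (-0.10)(-0.40)] = 0.1900
  C_33 = (1.00)(0.60) − (-0.20)(-0.40) = 0.5200
det(I−A) = Σ_j (I−A)_1j·C_1j = (1.00)(0.5700) + (-0.20)(0.4450) + (-0.10)(0.2600) = 0.4550
adj(I−A) = Cᵀ =
  [ 0.5700   0.2200   0.0900]
  [ 0.4450   0.9700   0.1900]
  [ 0.2600   0.2600   0.5200]
(I − A)⁻¹ = adj(I−A) / det(I−A) ≈
  [   1.2527     0.4835     0.1978]
  [   0.9780     2.1319     0.4176]
  [   0.5714     0.5714     1.1429]
x = (I − A)⁻¹ d = adj(I−A)·d / det(I−A), with det(I−A) = 0.4550:
  x_1 = (0.5700·420 + 0.2200·160 + 0.0900·240) / 0.4550 = 296.20 / 0.4550 ≈ 650.99
  x_2 = (0.4450·420 + 0.9700·160 + 0.1900·240) / 0.4550 = 387.70 / 0.4550 ≈ 852.09
  x_3 = (0.2600·420 + 0.2600·160 + 0.5200·240) / 0.4550 = 275.60 / 0.4550 ≈ 605.71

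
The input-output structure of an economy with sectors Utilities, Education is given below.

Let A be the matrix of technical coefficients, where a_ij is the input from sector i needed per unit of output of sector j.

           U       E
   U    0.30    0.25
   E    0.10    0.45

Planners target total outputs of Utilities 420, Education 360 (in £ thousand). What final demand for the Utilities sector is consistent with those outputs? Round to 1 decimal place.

d_U = 204.0

I − A =
  [   0.70    -0.25]
  [  -0.10     0.55]
d = (I − A) x:
  d_U = (+0.70)·420 + (-0.25)·360 = 204.0
  d_E = (-0.10)·420 + (+0.55)·360 = 156.0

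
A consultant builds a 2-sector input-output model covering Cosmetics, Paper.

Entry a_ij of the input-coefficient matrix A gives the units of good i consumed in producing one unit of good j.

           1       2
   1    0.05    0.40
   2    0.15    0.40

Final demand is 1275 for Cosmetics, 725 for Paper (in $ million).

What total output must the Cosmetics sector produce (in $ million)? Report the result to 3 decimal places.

I − A =
  [   0.95    -0.40]
  [  -0.15     0.60]
det(I−A) = (0.95)(0.60) − (-0.40)(-0.15) = 0.5100
adj(I−A) = [[0.60, 0.40], [0.15, 0.95]]
(I − A)⁻¹ = adj(I−A) / det(I−A) ≈
  [   1.1765     0.7843]
  [   0.2941     1.8627]
x = (I − A)⁻¹ d = adj(I−A)·d / det(I−A), with det(I−A) = 0.5100:
  x_1 = (0.60·1275 + 0.40·725) / 0.5100 = 1055.00 / 0.5100 ≈ 2068.627
  x_2 = (0.15·1275 + 0.95·725) / 0.5100 = 880.00 / 0.5100 ≈ 1725.490

x_1 = 2068.627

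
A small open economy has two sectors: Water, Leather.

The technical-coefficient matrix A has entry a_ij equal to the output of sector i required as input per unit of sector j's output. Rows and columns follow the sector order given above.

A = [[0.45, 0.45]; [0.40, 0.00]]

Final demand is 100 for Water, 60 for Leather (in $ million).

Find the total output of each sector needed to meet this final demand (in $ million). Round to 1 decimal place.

x_1 = 343.2, x_2 = 197.3

I − A =
  [   0.55    -0.45]
  [  -0.40     1.00]
det(I−A) = (0.55)(1.00) − (-0.45)(-0.40) = 0.3700
adj(I−A) = [[1.00, 0.45], [0.40, 0.55]]
(I − A)⁻¹ = adj(I−A) / det(I−A) ≈
  [   2.7027     1.2162]
  [   1.0811     1.4865]
x = (I − A)⁻¹ d = adj(I−A)·d / det(I−A), with det(I−A) = 0.3700:
  x_1 = (1.00·100 + 0.45·60) / 0.3700 = 127.00 / 0.3700 ≈ 343.2
  x_2 = (0.40·100 + 0.55·60) / 0.3700 = 73.00 / 0.3700 ≈ 197.3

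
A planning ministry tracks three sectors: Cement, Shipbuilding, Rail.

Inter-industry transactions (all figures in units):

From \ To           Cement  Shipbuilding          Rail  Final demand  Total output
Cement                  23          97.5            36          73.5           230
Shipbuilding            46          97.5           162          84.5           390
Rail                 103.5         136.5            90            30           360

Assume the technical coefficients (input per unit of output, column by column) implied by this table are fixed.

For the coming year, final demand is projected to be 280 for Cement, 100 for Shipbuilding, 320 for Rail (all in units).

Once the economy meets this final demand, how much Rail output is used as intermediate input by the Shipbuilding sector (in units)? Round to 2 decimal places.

Technical coefficients a_ij = z_ij / X_j:
  a_CC = 23/230 = 0.10, a_SC = 46/230 = 0.20, a_RC = 103.5/230 = 0.45
  a_CS = 97.5/390 = 0.25, a_SS = 97.5/390 = 0.25, a_RS = 136.5/390 = 0.35
  a_CR = 36/360 = 0.10, a_SR = 162/360 = 0.45, a_RR = 90/360 = 0.25
I − A =
  [   0.90    -0.25    -0.10]
  [  -0.20     0.75    -0.45]
  [  -0.45    -0.35     0.75]
Cofactors of I−A, C_ij = (−1)^(i+j)·(minor ij) (rows/columns in the sector order above):
  C_11 = (0.75)(0.75) − (-0.45)(-0.35) = 0.4050
  C_12 = −[(-0.20)(0.75) − (-0.45)(-0.45)] = 0.3525
  C_13 = (-0.20)(-0.35) − (0.75)(-0.45) = 0.4075
  C_21 = −[(-0.25)(0.75) − (-0.10)(-0.35)] = 0.2225
  C_22 = (0.90)(0.75) − (-0.10)(-0.45) = 0.6300
  C_23 = −[(0.90)(-0.35) − (-0.25)(-0.45)] = 0.4275
  C_31 = (-0.25)(-0.45) − (-0.10)(0.75) = 0.1875
  C_32 = −[(0.90)(-0.45) − (-0.10)(-0.20)] = 0.4250
  C_33 = (0.90)(0.75) − (-0.25)(-0.20) = 0.6250
det(I−A) = Σ_j (I−A)_1j·C_1j = (0.90)(0.4050) + (-0.25)(0.3525) + (-0.10)(0.4075) = 0.235625
adj(I−A) = Cᵀ =
  [ 0.4050   0.2225   0.1875]
  [ 0.3525   0.6300   0.4250]
  [ 0.4075   0.4275   0.6250]
(I − A)⁻¹ = adj(I−A) / det(I−A) ≈
  [   1.7188     0.9443     0.7958]
  [   1.4960     2.6737     1.8037]
  [   1.7294     1.8143     2.6525]
First solve x = (I − A)⁻¹ d = adj(I−A)·d / det(I−A); in particular x_S = (0.3525·280 + 0.6300·100 + 0.4250·320) / 0.235625 = 297.70 / 0.235625 ≈ 1263.4483.
Intermediate flow from R to S: z_RS = a_RS · x_S = 0.35 × 297.70 / 0.235625 = 104.195 / 0.235625 ≈ 442.21.

z_RS = 442.21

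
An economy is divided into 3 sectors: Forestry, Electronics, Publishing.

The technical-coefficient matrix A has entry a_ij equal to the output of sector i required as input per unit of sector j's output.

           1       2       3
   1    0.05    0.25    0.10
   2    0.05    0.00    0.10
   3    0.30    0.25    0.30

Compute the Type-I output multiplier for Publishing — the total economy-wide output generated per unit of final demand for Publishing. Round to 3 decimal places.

I − A =
  [   0.95    -0.25    -0.10]
  [  -0.05     1.00    -0.10]
  [  -0.30    -0.25     0.70]
Cofactors of I−A, C_ij = (−1)^(i+j)·(minor ij) (rows/columns in the sector order above):
  C_11 = (1.00)(0.70) − (-0.10)(-0.25) = 0.6750
  C_12 = −[(-0.05)(0.70) − (-0.10)(-0.30)] = 0.0650
  C_13 = (-0.05)(-0.25) − (1.00)(-0.30) = 0.3125
  C_21 = −[(-0.25)(0.70) − (-0.10)(-0.25)] = 0.2000
  C_22 = (0.95)(0.70) − (-0.10)(-0.30) = 0.6350
  C_23 = −[(0.95)(-0.25) − (-0.25)(-0.30)] = 0.3125
  C_31 = (-0.25)(-0.10) − (-0.10)(1.00) = 0.1250
  C_32 = −[(0.95)(-0.10) − (-0.10)(-0.05)] = 0.1000
  C_33 = (0.95)(1.00) − (-0.25)(-0.05) = 0.9375
det(I−A) = Σ_j (I−A)_1j·C_1j = (0.95)(0.6750) + (-0.25)(0.0650) + (-0.10)(0.3125) = 0.59375
adj(I−A) = Cᵀ =
  [ 0.6750   0.2000   0.1250]
  [ 0.0650   0.6350   0.1000]
  [ 0.3125   0.3125   0.9375]
(I − A)⁻¹ = adj(I−A) / det(I−A) ≈
  [   1.1368     0.3368     0.2105]
  [   0.1095     1.0695     0.1684]
  [   0.5263     0.5263     1.5789]
The output multiplier for sector j is the column-j sum of the Leontief inverse (I − A)⁻¹ = adj(I−A) / det(I−A).
Column 3 of adj(I−A): (0.1250, 0.1000, 0.9375); det(I−A) = 0.59375.
m_3 = (0.1250 + 0.1000 + 0.9375) / 0.59375 = 1.1625 / 0.59375 ≈ 1.958.

m_3 = 1.958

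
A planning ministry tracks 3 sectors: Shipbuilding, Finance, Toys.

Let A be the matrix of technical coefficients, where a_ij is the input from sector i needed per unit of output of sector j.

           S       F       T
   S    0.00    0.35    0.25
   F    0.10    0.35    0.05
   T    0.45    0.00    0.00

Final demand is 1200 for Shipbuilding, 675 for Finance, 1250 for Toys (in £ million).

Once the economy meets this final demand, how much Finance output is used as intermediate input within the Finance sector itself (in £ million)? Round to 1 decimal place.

I − A =
  [   1.00    -0.35    -0.25]
  [  -0.10     0.65    -0.05]
  [  -0.45     0.00     1.00]
Cofactors of I−A, C_ij = (−1)^(i+j)·(minor ij) (rows/columns in the sector order above):
  C_11 = (0.65)(1.00) − (-0.05)(0.00) = 0.6500
  C_12 = −[(-0.10)(1.00) − (-0.05)(-0.45)] = 0.1225
  C_13 = (-0.10)(0.00) − (0.65)(-0.45) = 0.2925
  C_21 = −[(-0.35)(1.00) − (-0.25)(0.00)] = 0.3500
  C_22 = (1.00)(1.00) − (-0.25)(-0.45) = 0.8875
  C_23 = −[(1.00)(0.00) − (-0.35)(-0.45)] = 0.1575
  C_31 = (-0.35)(-0.05) − (-0.25)(0.65) = 0.1800
  C_32 = −[(1.00)(-0.05) − (-0.25)(-0.10)] = 0.0750
  C_33 = (1.00)(0.65) − (-0.35)(-0.10) = 0.6150
det(I−A) = Σ_j (I−A)_1j·C_1j = (1.00)(0.6500) + (-0.35)(0.1225) + (-0.25)(0.2925) = 0.5340
adj(I−A) = Cᵀ =
  [ 0.6500   0.3500   0.1800]
  [ 0.1225   0.8875   0.0750]
  [ 0.2925   0.1575   0.6150]
(I − A)⁻¹ = adj(I−A) / det(I−A) ≈
  [   1.2172     0.6554     0.3371]
  [   0.2294     1.6620     0.1404]
  [   0.5478     0.2949     1.1517]
First solve x = (I − A)⁻¹ d = adj(I−A)·d / det(I−A); in particular x_F = (0.1225·1200 + 0.8875·675 + 0.0750·1250) / 0.5340 = 839.8125 / 0.5340 ≈ 1572.683.
Intermediate flow from F to F: z_FF = a_FF · x_F = 0.35 × 839.8125 / 0.5340 = 293.934375 / 0.5340 ≈ 550.4.

z_FF = 550.4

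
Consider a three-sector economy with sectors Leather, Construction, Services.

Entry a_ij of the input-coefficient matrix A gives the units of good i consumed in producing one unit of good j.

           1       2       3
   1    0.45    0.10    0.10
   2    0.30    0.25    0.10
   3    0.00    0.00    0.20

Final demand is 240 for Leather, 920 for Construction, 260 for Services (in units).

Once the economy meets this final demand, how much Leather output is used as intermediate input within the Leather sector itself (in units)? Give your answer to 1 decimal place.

I − A =
  [   0.55    -0.10    -0.10]
  [  -0.30     0.75    -0.10]
  [   0.00     0.00     0.80]
Cofactors of I−A, C_ij = (−1)^(i+j)·(minor ij) (rows/columns in the sector order above):
  C_11 = (0.75)(0.80) − (-0.10)(0.00) = 0.6000
  C_12 = −[(-0.30)(0.80) − (-0.10)(0.00)] = 0.2400
  C_13 = (-0.30)(0.00) − (0.75)(0.00) = 0.0000
  C_21 = −[(-0.10)(0.80) − (-0.10)(0.00)] = 0.0800
  C_22 = (0.55)(0.80) − (-0.10)(0.00) = 0.4400
  C_23 = −[(0.55)(0.00) − (-0.10)(0.00)] = 0.0000
  C_31 = (-0.10)(-0.10) − (-0.10)(0.75) = 0.0850
  C_32 = −[(0.55)(-0.10) − (-0.10)(-0.30)] = 0.0850
  C_33 = (0.55)(0.75) − (-0.10)(-0.30) = 0.3825
det(I−A) = Σ_j (I−A)_1j·C_1j = (0.55)(0.6000) + (-0.10)(0.2400) + (-0.10)(0.0000) = 0.3060
adj(I−A) = Cᵀ =
  [ 0.6000   0.0800   0.0850]
  [ 0.2400   0.4400   0.0850]
  [ 0.0000   0.0000   0.3825]
(I − A)⁻¹ = adj(I−A) / det(I−A) ≈
  [   1.9608     0.2614     0.2778]
  [   0.7843     1.4379     0.2778]
  [   0.0000     0.0000     1.2500]
First solve x = (I − A)⁻¹ d = adj(I−A)·d / det(I−A); in particular x_1 = (0.6000·240 + 0.0800·920 + 0.0850·260) / 0.3060 = 239.70 / 0.3060 ≈ 783.333.
Intermediate flow from 1 to 1: z_11 = a_11 · x_1 = 0.45 × 239.70 / 0.3060 = 107.865 / 0.3060 = 352.5.

z_11 = 352.5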